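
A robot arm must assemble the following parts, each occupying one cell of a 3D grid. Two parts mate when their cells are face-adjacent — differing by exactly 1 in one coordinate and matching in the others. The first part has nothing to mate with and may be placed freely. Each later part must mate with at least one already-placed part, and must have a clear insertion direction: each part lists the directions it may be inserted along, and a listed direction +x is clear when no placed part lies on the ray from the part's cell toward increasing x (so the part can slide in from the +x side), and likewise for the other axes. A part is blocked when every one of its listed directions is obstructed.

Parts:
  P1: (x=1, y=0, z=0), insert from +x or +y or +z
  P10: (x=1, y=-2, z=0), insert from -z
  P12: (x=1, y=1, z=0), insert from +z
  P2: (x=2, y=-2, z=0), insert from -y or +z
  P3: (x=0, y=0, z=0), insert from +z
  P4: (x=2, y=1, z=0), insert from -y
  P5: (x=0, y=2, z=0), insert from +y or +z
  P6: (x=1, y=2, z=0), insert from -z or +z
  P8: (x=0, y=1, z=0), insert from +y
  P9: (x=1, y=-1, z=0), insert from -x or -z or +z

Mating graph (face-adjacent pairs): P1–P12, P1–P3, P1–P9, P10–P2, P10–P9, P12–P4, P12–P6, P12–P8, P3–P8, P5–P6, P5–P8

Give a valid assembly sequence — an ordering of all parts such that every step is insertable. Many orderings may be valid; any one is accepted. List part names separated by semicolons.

1. P6@(1, 2, 0) [-z clear] — {P6}
2. P12@(1, 1, 0) [+z clear] — {P12, P6}
3. P1@(1, 0, 0) [+x clear] — {P1, P12, P6}
4. P9@(1, -1, 0) [-x clear] — {P1, P12, P6, P9}
5. P10@(1, -2, 0) [-z clear] — {P1, P10, P12, P6, P9}
6. P8@(0, 1, 0) [+y clear] — {P1, P10, P12, P6, P8, P9}
7. P5@(0, 2, 0) [+y clear] — {P1, P10, P12, P5, P6, P8, P9}
8. P4@(2, 1, 0) [-y clear] — {P1, P10, P12, P4, P5, P6, P8, P9}
9. P2@(2, -2, 0) [-y clear] — {P1, P10, P12, P2, P4, P5, P6, P8, P9}
10. P3@(0, 0, 0) [+z clear] — {P1, P10, P12, P2, P3, P4, P5, P6, P8, P9}

P6; P12; P1; P9; P10; P8; P5; P4; P2; P3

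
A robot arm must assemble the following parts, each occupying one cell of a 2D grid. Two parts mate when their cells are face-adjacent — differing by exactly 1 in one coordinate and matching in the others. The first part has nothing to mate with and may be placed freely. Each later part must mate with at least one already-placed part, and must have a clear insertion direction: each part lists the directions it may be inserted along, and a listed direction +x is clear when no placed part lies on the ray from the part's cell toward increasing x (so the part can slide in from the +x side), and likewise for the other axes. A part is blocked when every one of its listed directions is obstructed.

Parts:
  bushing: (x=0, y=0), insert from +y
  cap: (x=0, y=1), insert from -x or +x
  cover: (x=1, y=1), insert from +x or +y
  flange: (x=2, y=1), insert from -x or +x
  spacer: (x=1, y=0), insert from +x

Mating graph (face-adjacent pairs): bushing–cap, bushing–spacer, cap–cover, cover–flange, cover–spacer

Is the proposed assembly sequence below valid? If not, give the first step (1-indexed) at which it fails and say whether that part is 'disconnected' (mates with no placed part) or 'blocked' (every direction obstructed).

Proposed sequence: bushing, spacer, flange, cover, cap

1. bushing@(0, 0) [+y clear] — {bushing}
2. spacer@(1, 0) [+x clear] — {bushing, spacer}
3. flange@(2, 1) — no placed neighbour ⇒ disconnected

Invalid at step 3 (disconnected)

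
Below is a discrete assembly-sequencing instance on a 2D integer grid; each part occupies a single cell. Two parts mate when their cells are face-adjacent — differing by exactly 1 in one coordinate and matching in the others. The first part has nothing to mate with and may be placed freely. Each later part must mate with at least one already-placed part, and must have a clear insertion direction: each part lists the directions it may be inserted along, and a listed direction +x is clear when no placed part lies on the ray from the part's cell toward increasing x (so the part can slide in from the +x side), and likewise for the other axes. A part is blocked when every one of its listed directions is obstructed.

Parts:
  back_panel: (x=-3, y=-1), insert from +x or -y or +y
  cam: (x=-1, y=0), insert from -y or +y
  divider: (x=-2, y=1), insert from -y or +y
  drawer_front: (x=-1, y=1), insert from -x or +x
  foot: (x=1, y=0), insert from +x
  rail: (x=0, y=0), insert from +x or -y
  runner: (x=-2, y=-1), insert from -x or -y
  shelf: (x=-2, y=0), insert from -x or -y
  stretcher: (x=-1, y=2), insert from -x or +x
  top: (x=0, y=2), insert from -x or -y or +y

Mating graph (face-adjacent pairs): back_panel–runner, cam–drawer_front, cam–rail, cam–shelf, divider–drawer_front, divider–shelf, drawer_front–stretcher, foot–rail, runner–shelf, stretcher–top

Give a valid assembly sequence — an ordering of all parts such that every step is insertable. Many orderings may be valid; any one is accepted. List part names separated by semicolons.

1. divider@(-2, 1) [-y clear] — {divider}
2. drawer_front@(-1, 1) [+x clear] — {divider, drawer_front}
3. shelf@(-2, 0) [-x clear] — {divider, drawer_front, shelf}
4. runner@(-2, -1) [-x clear] — {divider, drawer_front, runner, shelf}
5. back_panel@(-3, -1) [-y clear] — {back_panel, divider, drawer_front, runner, shelf}
6. cam@(-1, 0) [-y clear] — {back_panel, cam, divider, drawer_front, runner, shelf}
7. rail@(0, 0) [+x clear] — {back_panel, cam, divider, drawer_front, rail, runner, shelf}
8. foot@(1, 0) [+x clear] — {back_panel, cam, divider, drawer_front, foot, rail, runner, shelf}
9. stretcher@(-1, 2) [-x clear] — {back_panel, cam, divider, drawer_front, foot, rail, runner, shelf, stretcher}
10. top@(0, 2) [+y clear] — {back_panel, cam, divider, drawer_front, foot, rail, runner, shelf, stretcher, top}

divider; drawer_front; shelf; runner; back_panel; cam; rail; foot; stretcher; top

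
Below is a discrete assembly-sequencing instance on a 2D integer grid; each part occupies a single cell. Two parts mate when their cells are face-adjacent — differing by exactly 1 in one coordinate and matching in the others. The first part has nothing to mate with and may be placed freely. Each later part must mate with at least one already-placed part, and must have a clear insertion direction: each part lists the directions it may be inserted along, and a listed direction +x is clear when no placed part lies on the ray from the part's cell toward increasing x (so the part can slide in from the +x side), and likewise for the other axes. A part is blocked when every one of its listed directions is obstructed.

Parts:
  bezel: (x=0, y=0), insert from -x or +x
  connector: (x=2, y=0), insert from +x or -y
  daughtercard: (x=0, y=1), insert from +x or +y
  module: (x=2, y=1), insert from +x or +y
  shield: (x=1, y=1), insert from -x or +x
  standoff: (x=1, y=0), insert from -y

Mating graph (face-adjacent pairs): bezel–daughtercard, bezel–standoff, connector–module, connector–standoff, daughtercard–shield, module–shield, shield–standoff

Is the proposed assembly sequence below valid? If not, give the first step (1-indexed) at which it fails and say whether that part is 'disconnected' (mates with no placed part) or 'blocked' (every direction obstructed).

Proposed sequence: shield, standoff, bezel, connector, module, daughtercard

1. shield@(1, 1) [-x clear] — {shield}
2. standoff@(1, 0) [-y clear] — {shield, standoff}
3. bezel@(0, 0) [-x clear] — {bezel, shield, standoff}
4. connector@(2, 0) [+x clear] — {bezel, connector, shield, standoff}
5. module@(2, 1) [+x clear] — {bezel, connector, module, shield, standoff}
6. daughtercard@(0, 1) [+y clear] — {bezel, connector, daughtercard, module, shield, standoff}

Valid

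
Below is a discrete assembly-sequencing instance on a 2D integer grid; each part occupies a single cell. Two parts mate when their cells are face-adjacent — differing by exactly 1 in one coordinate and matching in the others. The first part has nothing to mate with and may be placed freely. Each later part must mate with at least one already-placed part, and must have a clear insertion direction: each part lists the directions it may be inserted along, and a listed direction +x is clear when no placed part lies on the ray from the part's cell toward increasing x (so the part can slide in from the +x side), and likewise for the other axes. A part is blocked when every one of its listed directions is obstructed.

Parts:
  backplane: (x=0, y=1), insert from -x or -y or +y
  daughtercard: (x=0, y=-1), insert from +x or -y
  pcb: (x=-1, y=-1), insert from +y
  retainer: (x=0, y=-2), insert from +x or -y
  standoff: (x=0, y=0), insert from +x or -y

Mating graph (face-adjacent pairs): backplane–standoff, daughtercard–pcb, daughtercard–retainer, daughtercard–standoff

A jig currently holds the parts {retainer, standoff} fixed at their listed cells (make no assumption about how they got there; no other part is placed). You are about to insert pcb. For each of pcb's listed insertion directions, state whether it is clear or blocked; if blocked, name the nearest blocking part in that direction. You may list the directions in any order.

+y: clear

+y: ray from pcb(-1, -1) has no placed part ⇒ clear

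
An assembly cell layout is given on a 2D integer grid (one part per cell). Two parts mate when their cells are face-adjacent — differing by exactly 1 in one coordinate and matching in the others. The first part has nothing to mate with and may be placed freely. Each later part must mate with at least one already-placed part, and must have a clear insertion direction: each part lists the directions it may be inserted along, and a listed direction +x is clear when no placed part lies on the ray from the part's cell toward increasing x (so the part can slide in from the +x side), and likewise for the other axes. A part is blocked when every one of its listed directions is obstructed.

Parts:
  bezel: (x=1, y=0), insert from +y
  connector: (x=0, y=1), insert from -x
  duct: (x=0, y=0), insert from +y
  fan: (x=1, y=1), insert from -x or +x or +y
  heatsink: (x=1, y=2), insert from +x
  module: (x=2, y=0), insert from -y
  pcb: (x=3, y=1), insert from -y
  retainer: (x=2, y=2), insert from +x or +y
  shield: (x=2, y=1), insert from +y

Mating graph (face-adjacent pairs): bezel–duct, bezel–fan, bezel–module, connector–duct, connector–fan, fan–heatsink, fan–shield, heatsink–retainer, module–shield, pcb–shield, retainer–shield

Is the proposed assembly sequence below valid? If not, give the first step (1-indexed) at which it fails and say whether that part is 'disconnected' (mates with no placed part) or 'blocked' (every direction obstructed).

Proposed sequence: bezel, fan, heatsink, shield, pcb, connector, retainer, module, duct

1. bezel@(1, 0) [+y clear] — {bezel}
2. fan@(1, 1) [-x clear] — {bezel, fan}
3. heatsink@(1, 2) [+x clear] — {bezel, fan, heatsink}
4. shield@(2, 1) [+y clear] — {bezel, fan, heatsink, shield}
5. pcb@(3, 1) [-y clear] — {bezel, fan, heatsink, pcb, shield}
6. connector@(0, 1) [-x clear] — {bezel, connector, fan, heatsink, pcb, shield}
7. retainer@(2, 2) [+x clear] — {bezel, connector, fan, heatsink, pcb, retainer, shield}
8. module@(2, 0) [-y clear] — {bezel, connector, fan, heatsink, module, pcb, retainer, shield}
9. duct@(0, 0) — +y all obstructed ⇒ blocked

Invalid at step 9 (blocked)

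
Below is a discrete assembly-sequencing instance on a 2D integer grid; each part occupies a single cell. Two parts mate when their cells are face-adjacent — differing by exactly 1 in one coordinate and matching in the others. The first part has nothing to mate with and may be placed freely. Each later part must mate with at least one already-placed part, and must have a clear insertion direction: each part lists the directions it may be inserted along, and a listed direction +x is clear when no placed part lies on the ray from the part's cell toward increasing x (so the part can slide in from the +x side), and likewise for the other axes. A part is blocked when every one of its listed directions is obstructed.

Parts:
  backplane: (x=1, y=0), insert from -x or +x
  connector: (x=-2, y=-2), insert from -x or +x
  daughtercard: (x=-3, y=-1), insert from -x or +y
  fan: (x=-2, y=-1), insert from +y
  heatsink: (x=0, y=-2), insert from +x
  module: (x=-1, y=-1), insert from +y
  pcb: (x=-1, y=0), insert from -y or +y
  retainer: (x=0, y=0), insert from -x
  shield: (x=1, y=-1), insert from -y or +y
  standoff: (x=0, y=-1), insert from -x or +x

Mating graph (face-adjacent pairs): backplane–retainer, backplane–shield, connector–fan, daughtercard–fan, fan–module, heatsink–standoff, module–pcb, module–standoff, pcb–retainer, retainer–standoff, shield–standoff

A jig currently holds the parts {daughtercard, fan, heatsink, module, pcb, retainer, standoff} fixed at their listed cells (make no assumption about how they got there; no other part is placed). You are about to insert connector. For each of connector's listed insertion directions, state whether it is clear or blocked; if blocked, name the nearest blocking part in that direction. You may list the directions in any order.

-x: ray from connector(-2, -2) has no placed part ⇒ clear
+x: nearest on ray is heatsink@(0, -2) ⇒ blocked

+x: blocked by heatsink; -x: clear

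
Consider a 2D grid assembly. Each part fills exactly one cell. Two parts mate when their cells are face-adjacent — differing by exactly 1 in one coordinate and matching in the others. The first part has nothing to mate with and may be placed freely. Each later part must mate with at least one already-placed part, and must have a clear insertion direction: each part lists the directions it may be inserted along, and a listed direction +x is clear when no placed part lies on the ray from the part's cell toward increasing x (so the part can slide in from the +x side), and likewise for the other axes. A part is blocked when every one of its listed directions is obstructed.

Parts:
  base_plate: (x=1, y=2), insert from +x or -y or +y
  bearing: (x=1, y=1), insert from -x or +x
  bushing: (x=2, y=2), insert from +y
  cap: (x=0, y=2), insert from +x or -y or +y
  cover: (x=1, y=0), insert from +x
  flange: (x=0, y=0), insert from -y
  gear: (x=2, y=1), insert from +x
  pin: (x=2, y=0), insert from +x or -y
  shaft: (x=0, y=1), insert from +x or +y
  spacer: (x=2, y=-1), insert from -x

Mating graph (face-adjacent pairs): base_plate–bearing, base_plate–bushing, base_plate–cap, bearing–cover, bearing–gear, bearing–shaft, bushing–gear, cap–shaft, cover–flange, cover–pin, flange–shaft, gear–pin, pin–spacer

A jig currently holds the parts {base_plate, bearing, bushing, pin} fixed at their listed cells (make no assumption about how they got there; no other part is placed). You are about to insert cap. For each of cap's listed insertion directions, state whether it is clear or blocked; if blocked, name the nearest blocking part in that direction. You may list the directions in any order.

+x: blocked by base_plate; +y: clear; -y: clear

+x: nearest on ray is base_plate@(1, 2) ⇒ blocked
-y: ray from cap(0, 2) has no placed part ⇒ clear
+y: ray from cap(0, 2) has no placed part ⇒ clear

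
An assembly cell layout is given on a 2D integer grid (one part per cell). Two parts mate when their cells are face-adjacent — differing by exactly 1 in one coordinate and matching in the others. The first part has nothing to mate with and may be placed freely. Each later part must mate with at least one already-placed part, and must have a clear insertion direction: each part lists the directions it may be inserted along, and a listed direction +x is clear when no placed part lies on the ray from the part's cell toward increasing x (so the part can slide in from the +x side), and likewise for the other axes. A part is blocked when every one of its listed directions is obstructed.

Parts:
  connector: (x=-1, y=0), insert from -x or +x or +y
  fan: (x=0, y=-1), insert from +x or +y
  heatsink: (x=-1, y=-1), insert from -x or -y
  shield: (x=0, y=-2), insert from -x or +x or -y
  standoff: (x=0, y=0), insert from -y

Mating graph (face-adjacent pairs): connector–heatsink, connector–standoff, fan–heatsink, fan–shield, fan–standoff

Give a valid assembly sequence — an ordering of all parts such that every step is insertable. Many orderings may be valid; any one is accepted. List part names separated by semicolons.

connector; standoff; fan; shield; heatsink

1. connector@(-1, 0) [-x clear] — {connector}
2. standoff@(0, 0) [-y clear] — {connector, standoff}
3. fan@(0, -1) [+x clear] — {connector, fan, standoff}
4. shield@(0, -2) [-x clear] — {connector, fan, shield, standoff}
5. heatsink@(-1, -1) [-x clear] — {connector, fan, heatsink, shield, standoff}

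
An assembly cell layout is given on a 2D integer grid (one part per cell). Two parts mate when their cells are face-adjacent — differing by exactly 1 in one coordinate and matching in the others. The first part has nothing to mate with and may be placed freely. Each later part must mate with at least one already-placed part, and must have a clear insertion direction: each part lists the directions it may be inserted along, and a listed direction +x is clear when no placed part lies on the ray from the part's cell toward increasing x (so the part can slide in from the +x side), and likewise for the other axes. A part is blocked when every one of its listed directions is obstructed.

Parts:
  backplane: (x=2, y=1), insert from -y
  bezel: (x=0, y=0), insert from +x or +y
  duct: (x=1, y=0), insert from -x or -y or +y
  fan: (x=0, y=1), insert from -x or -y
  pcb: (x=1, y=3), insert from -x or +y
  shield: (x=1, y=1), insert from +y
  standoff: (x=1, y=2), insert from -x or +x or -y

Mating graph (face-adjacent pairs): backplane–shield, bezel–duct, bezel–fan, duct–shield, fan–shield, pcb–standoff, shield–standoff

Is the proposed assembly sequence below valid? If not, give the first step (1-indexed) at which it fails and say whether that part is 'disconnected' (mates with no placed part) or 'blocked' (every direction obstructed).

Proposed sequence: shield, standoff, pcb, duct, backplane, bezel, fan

Valid

1. shield@(1, 1) [+y clear] — {shield}
2. standoff@(1, 2) [-x clear] — {shield, standoff}
3. pcb@(1, 3) [-x clear] — {pcb, shield, standoff}
4. duct@(1, 0) [-x clear] — {duct, pcb, shield, standoff}
5. backplane@(2, 1) [-y clear] — {backplane, duct, pcb, shield, standoff}
6. bezel@(0, 0) [+y clear] — {backplane, bezel, duct, pcb, shield, standoff}
7. fan@(0, 1) [-x clear] — {backplane, bezel, duct, fan, pcb, shield, standoff}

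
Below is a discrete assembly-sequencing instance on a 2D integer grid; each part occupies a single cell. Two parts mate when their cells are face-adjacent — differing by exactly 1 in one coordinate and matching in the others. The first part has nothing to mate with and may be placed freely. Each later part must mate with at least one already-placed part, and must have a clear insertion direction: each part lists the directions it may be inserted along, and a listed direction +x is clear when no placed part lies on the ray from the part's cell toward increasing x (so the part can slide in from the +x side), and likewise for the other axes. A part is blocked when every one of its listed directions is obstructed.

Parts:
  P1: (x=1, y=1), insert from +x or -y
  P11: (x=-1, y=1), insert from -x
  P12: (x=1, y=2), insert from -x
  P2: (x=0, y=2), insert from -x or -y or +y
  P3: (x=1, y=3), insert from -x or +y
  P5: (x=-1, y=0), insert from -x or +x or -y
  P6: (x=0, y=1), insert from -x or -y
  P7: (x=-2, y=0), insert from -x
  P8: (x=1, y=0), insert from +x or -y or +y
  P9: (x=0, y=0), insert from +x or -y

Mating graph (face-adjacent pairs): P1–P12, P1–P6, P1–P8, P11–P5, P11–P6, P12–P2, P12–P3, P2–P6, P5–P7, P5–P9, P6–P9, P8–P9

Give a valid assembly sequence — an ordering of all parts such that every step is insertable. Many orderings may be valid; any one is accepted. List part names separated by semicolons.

P7; P5; P11; P6; P9; P8; P1; P12; P2; P3

1. P7@(-2, 0) [-x clear] — {P7}
2. P5@(-1, 0) [+x clear] — {P5, P7}
3. P11@(-1, 1) [-x clear] — {P11, P5, P7}
4. P6@(0, 1) [-y clear] — {P11, P5, P6, P7}
5. P9@(0, 0) [+x clear] — {P11, P5, P6, P7, P9}
6. P8@(1, 0) [+x clear] — {P11, P5, P6, P7, P8, P9}
7. P1@(1, 1) [+x clear] — {P1, P11, P5, P6, P7, P8, P9}
8. P12@(1, 2) [-x clear] — {P1, P11, P12, P5, P6, P7, P8, P9}
9. P2@(0, 2) [-x clear] — {P1, P11, P12, P2, P5, P6, P7, P8, P9}
10. P3@(1, 3) [-x clear] — {P1, P11, P12, P2, P3, P5, P6, P7, P8, P9}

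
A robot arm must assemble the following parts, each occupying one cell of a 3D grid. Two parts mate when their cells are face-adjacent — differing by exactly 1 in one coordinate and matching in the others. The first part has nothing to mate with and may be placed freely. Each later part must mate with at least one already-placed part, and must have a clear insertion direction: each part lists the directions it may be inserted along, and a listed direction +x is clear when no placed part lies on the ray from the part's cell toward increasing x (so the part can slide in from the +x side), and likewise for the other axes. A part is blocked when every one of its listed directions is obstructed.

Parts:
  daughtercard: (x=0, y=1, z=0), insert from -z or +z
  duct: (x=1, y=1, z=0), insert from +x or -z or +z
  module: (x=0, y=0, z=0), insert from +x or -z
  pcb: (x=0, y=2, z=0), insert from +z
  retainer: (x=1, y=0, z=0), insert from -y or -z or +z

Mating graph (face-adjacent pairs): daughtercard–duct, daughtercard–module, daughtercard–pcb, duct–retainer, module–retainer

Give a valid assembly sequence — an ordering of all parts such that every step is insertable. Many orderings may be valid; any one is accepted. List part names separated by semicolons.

1. pcb@(0, 2, 0) [+z clear] — {pcb}
2. daughtercard@(0, 1, 0) [-z clear] — {daughtercard, pcb}
3. duct@(1, 1, 0) [+x clear] — {daughtercard, duct, pcb}
4. retainer@(1, 0, 0) [-y clear] — {daughtercard, duct, pcb, retainer}
5. module@(0, 0, 0) [-z clear] — {daughtercard, duct, module, pcb, retainer}

pcb; daughtercard; duct; retainer; module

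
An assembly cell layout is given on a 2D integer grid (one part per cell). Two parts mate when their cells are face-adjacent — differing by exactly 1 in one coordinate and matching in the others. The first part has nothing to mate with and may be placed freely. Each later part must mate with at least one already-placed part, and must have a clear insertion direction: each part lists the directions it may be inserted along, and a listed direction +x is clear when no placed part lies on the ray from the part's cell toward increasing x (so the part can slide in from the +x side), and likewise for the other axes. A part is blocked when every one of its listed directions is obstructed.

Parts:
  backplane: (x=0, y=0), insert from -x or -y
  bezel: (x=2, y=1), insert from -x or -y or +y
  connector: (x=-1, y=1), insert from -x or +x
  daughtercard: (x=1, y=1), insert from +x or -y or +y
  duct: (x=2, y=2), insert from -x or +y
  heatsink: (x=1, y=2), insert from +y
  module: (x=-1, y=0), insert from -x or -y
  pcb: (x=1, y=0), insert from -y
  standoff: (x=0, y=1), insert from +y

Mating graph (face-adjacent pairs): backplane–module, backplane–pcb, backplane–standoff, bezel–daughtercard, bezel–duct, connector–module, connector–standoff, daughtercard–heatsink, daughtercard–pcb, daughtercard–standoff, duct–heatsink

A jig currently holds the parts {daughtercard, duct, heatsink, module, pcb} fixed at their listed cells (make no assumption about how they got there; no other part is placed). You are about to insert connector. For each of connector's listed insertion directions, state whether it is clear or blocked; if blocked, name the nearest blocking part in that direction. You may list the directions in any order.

-x: ray from connector(-1, 1) has no placed part ⇒ clear
+x: nearest on ray is daughtercard@(1, 1) ⇒ blocked

+x: blocked by daughtercard; -x: clear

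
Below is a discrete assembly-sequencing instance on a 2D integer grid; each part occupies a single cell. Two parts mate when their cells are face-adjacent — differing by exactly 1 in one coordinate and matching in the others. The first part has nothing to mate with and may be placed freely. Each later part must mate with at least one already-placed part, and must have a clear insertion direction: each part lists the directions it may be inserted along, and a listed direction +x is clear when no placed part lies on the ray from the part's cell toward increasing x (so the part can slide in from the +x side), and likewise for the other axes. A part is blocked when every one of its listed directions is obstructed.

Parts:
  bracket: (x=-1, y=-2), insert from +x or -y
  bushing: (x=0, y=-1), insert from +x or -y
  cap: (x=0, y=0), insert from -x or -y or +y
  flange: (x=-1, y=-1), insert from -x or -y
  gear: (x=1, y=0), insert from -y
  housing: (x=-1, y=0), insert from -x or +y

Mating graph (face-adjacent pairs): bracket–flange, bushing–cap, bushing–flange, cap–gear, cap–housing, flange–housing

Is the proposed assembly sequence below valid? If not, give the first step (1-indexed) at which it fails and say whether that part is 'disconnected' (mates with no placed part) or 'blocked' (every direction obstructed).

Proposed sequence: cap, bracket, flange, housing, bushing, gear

1. cap@(0, 0) [-x clear] — {cap}
2. bracket@(-1, -2) — no placed neighbour ⇒ disconnected

Invalid at step 2 (disconnected)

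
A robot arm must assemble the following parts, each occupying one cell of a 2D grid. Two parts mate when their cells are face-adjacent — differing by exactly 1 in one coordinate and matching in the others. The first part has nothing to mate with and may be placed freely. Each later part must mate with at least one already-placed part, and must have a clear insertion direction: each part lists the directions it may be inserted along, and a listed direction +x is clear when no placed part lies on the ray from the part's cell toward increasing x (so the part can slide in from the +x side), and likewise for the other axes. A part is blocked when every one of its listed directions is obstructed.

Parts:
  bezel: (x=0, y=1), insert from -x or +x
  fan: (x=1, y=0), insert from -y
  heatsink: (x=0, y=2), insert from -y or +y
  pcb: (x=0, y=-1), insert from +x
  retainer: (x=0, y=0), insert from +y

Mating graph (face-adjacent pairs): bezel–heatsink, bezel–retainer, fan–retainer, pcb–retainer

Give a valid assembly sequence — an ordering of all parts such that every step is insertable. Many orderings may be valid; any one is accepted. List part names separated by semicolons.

1. retainer@(0, 0) [+y clear] — {retainer}
2. bezel@(0, 1) [-x clear] — {bezel, retainer}
3. heatsink@(0, 2) [+y clear] — {bezel, heatsink, retainer}
4. fan@(1, 0) [-y clear] — {bezel, fan, heatsink, retainer}
5. pcb@(0, -1) [+x clear] — {bezel, fan, heatsink, pcb, retainer}

retainer; bezel; heatsink; fan; pcb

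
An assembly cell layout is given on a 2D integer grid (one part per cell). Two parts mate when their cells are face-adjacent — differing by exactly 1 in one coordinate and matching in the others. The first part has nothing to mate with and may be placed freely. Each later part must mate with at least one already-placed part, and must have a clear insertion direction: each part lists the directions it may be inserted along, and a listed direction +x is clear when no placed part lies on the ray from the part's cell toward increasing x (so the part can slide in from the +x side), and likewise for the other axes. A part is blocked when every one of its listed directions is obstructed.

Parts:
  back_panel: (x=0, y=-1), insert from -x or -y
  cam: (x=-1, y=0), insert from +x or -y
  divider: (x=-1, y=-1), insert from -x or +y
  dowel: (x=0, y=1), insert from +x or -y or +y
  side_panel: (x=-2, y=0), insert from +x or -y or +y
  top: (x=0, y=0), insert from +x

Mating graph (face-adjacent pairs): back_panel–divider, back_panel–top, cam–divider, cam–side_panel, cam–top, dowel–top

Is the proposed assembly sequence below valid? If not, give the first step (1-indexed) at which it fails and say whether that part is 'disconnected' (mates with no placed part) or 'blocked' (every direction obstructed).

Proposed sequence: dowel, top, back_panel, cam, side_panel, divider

Valid

1. dowel@(0, 1) [+x clear] — {dowel}
2. top@(0, 0) [+x clear] — {dowel, top}
3. back_panel@(0, -1) [-x clear] — {back_panel, dowel, top}
4. cam@(-1, 0) [-y clear] — {back_panel, cam, dowel, top}
5. side_panel@(-2, 0) [-y clear] — {back_panel, cam, dowel, side_panel, top}
6. divider@(-1, -1) [-x clear] — {back_panel, cam, divider, dowel, side_panel, top}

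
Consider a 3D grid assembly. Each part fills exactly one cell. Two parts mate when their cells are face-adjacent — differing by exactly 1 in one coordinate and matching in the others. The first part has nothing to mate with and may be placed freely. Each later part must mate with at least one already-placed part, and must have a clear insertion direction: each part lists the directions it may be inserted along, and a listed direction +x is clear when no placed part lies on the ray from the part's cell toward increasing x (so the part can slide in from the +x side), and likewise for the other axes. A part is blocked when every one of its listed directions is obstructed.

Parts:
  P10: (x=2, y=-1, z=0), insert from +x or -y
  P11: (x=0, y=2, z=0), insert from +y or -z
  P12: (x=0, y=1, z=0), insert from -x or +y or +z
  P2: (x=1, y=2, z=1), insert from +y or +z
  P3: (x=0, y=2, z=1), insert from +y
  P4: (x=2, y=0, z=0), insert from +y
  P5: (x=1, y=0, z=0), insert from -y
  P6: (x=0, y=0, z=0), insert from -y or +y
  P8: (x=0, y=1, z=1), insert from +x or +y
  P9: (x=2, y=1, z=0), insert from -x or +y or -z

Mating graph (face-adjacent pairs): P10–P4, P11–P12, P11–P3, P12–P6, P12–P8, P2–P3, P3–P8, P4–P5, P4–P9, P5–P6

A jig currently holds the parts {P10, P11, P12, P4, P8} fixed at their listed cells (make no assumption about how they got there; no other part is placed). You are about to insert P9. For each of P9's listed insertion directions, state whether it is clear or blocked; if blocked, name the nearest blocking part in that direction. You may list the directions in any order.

+y: clear; -x: blocked by P12; -z: clear

-x: nearest on ray is P12@(0, 1, 0) ⇒ blocked
+y: ray from P9(2, 1, 0) has no placed part ⇒ clear
-z: ray from P9(2, 1, 0) has no placed part ⇒ clear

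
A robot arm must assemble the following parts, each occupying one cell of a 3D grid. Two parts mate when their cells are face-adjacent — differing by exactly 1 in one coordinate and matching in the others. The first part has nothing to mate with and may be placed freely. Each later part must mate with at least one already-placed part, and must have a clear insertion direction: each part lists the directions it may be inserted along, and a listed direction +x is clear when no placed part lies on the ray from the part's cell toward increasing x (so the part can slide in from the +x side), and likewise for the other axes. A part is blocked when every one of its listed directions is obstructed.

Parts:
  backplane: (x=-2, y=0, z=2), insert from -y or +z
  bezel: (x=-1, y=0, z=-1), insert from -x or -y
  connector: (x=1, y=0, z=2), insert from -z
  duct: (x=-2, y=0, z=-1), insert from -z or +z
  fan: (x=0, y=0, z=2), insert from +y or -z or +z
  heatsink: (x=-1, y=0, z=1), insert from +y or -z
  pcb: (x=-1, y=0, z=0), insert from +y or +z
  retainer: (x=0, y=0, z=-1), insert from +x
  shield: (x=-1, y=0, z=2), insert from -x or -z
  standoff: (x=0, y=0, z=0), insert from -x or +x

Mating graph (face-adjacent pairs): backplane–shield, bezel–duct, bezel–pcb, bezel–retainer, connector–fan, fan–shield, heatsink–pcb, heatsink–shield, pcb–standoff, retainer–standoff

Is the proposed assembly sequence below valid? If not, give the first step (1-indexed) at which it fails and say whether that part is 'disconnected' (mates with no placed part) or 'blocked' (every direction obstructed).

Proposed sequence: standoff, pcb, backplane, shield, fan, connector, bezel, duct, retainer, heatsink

1. standoff@(0, 0, 0) [-x clear] — {standoff}
2. pcb@(-1, 0, 0) [+y clear] — {pcb, standoff}
3. backplane@(-2, 0, 2) — no placed neighbour ⇒ disconnected

Invalid at step 3 (disconnected)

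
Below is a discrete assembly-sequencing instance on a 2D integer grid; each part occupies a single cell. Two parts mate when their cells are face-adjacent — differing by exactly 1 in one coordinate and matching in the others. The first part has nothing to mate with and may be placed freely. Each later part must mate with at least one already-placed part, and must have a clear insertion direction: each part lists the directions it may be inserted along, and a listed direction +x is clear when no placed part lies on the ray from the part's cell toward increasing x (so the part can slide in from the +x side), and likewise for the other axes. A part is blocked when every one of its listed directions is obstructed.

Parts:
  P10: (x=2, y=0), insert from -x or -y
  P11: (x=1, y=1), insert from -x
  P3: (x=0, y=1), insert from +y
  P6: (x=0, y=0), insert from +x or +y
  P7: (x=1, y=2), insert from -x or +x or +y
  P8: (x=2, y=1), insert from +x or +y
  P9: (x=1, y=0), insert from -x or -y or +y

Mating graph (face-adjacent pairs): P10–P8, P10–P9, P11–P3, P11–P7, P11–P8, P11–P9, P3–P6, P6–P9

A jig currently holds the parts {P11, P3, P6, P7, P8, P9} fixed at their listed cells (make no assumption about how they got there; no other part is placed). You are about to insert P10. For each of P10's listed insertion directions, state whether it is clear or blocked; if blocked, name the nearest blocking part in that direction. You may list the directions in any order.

-x: blocked by P9; -y: clear

-x: nearest on ray is P9@(1, 0) ⇒ blocked
-y: ray from P10(2, 0) has no placed part ⇒ clear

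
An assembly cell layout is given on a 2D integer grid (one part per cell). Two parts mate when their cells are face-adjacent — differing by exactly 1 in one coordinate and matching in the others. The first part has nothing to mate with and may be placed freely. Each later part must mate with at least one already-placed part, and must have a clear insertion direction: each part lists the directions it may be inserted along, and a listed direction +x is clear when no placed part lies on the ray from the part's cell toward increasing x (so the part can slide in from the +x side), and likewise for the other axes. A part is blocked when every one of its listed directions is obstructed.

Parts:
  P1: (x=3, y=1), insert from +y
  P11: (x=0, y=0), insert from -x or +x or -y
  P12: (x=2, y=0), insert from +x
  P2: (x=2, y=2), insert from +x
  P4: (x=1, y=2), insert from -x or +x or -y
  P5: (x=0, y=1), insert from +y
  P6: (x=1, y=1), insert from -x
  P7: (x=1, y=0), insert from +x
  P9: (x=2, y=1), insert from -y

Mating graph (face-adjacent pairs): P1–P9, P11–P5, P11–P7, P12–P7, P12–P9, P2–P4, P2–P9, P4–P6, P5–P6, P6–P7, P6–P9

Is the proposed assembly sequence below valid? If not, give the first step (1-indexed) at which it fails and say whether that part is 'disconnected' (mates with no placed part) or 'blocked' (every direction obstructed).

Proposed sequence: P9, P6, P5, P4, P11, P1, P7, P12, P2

Valid

1. P9@(2, 1) [-y clear] — {P9}
2. P6@(1, 1) [-x clear] — {P6, P9}
3. P5@(0, 1) [+y clear] — {P5, P6, P9}
4. P4@(1, 2) [-x clear] — {P4, P5, P6, P9}
5. P11@(0, 0) [-x clear] — {P11, P4, P5, P6, P9}
6. P1@(3, 1) [+y clear] — {P1, P11, P4, P5, P6, P9}
7. P7@(1, 0) [+x clear] — {P1, P11, P4, P5, P6, P7, P9}
8. P12@(2, 0) [+x clear] — {P1, P11, P12, P4, P5, P6, P7, P9}
9. P2@(2, 2) [+x clear] — {P1, P11, P12, P2, P4, P5, P6, P7, P9}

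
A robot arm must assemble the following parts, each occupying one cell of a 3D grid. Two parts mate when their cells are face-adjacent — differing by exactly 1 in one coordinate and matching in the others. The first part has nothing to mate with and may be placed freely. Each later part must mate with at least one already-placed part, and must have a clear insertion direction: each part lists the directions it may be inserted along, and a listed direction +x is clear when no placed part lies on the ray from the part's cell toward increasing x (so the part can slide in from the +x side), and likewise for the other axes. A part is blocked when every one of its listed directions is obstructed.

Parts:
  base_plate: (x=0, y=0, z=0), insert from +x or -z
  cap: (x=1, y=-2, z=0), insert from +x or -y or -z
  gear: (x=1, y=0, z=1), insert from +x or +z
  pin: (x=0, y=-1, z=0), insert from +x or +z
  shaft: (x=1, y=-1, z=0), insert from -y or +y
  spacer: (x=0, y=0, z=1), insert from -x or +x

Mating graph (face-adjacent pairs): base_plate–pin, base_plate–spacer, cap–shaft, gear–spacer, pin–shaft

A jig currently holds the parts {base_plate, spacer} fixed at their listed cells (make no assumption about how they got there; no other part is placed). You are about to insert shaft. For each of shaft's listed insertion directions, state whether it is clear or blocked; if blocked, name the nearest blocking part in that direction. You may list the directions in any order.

-y: ray from shaft(1, -1, 0) has no placed part ⇒ clear
+y: ray from shaft(1, -1, 0) has no placed part ⇒ clear

+y: clear; -y: clear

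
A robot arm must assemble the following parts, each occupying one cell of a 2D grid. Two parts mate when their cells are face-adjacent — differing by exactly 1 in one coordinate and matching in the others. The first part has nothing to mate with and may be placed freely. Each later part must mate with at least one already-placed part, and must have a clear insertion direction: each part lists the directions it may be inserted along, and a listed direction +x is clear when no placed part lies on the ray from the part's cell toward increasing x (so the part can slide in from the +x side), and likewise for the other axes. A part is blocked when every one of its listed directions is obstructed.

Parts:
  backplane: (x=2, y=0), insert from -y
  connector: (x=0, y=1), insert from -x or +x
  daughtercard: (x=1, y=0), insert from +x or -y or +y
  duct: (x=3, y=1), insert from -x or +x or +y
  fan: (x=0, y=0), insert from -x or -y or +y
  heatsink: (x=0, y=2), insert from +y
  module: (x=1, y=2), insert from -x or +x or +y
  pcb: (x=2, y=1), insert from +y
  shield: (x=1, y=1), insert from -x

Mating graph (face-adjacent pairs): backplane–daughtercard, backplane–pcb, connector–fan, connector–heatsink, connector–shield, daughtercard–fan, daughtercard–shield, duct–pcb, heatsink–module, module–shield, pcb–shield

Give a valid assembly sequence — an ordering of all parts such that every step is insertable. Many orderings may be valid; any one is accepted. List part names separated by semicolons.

module; shield; connector; fan; heatsink; daughtercard; pcb; duct; backplane

1. module@(1, 2) [-x clear] — {module}
2. shield@(1, 1) [-x clear] — {module, shield}
3. connector@(0, 1) [-x clear] — {connector, module, shield}
4. fan@(0, 0) [-x clear] — {connector, fan, module, shield}
5. heatsink@(0, 2) [+y clear] — {connector, fan, heatsink, module, shield}
6. daughtercard@(1, 0) [+x clear] — {connector, daughtercard, fan, heatsink, module, shield}
7. pcb@(2, 1) [+y clear] — {connector, daughtercard, fan, heatsink, module, pcb, shield}
8. duct@(3, 1) [+x clear] — {connector, daughtercard, duct, fan, heatsink, module, pcb, shield}
9. backplane@(2, 0) [-y clear] — {backplane, connector, daughtercard, duct, fan, heatsink, module, pcb, shield}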